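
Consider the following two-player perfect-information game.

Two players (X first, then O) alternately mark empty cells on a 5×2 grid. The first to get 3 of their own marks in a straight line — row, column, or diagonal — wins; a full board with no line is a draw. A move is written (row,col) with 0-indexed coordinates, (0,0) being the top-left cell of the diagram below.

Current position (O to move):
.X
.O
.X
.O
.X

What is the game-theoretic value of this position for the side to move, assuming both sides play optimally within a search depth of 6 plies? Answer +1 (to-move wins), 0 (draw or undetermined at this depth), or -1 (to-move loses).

value(.X/.O/.X/.O/.X, O) = 0

p1 O@[.X/.O/.X/.O/.X]: (0,0)[OX/.O/.X/.O/.X]+0* (1,0)[.X/OO/.X/.O/.X]+0 (2,0)[.X/.O/OX/.O/.X]+0 (3,0)[.X/.O/.X/OO/.X]+0 (4,0)[.X/.O/.X/.O/OX]+0
p2 X@[OX/.O/.X/.O/.X]: (1,0)[OX/XO/.X/.O/.X]+0* (2,0)[OX/.O/XX/.O/.X]+0 (3,0)[OX/.O/.X/XO/.X]+0 (4,0)[OX/.O/.X/.O/XX]+0
p3 O@[OX/XO/.X/.O/.X]: (2,0)[OX/XO/OX/.O/.X]+0* (3,0)[OX/XO/.X/OO/.X]+0 (4,0)[OX/XO/.X/.O/OX]+0
p4 X@[OX/XO/OX/.O/.X]: (3,0)[OX/XO/OX/XO/.X]+0* (4,0)[OX/XO/OX/.O/XX]+0
p5 O@[OX/XO/OX/XO/.X]: (4,0)[OX/XO/OX/XO/OX]+0*
p6 X@[OX/XO/OX/XO/OX] terminal +0; root [.X/.O/.X/.O/.X] d6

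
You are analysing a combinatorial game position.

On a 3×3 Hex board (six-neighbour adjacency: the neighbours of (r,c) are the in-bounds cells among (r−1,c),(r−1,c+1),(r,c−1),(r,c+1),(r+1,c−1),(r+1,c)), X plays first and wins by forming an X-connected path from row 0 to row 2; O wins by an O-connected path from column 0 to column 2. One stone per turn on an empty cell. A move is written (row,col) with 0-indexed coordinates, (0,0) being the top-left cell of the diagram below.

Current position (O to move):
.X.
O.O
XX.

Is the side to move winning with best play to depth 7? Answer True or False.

O winning at [.X./O.O/XX.]: True

[.X./O.O/XX.] O move#1: (0,0):-1/OX./O.O/XX., (0,2):-1/.XO/O.O/XX., (1,1):+1/.X./OOO/XX.*, (2,2):-1/.X./O.O/XXO
[.X./OOO/XX.] end (terminal -1, X#2); searched .X./O.O/XX. to 7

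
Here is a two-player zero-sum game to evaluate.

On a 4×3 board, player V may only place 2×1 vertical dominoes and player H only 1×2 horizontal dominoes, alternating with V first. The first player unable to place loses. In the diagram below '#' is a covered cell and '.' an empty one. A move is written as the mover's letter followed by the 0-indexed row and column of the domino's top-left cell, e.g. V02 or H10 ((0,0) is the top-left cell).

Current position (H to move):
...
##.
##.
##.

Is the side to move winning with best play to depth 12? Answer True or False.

H winning at [.../##./##./##.]: False

p1 H@[.../##./##./##.]: H00[##./##./##./##.]-1* H01[.##/##./##./##.]-1
p2 V@[##./##./##./##.]: V02[###/###/##./##.]+1* V12[##./###/###/##.]+1 V22[##./##./###/###]+1
p3 H@[###/###/##./##.] terminal -1; root [.../##./##./##.] d12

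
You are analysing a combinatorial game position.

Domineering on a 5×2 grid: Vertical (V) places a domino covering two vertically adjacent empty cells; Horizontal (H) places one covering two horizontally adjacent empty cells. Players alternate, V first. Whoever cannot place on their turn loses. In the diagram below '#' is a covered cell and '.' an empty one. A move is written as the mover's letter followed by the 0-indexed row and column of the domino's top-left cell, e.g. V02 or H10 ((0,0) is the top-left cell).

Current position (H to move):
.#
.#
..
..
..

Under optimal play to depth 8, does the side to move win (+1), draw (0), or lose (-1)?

p1 H@[.#/.#/../../..]: H20[.#/.#/##/../..]-1 H30[.#/.#/../##/..]+1* H40[.#/.#/../../##]-1
p2 V@[.#/.#/../##/..]: V00[##/##/../##/..]-1* V10[.#/##/#./##/..]-1
p3 H@[##/##/../##/..]: H20[##/##/##/##/..]+1* H40[##/##/../##/##]+1
p4 V@[##/##/##/##/..] terminal -1; root [.#/.#/../../..] d8

value(.#/.#/../../.., H) = +1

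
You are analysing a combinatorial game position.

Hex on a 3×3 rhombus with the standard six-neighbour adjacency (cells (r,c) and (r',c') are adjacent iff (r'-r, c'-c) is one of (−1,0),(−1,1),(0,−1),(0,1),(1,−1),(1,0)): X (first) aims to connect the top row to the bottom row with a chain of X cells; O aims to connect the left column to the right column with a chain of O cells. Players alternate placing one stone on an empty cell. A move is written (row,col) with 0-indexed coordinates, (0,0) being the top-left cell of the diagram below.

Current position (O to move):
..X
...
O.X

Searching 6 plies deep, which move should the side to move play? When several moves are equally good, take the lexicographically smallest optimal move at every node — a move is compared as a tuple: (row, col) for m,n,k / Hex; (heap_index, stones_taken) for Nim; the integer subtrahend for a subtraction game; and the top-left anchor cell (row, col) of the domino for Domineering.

[..X/.../O.X] O move#1: (0,0):-1/O.X/.../O.X, (0,1):-1/.OX/.../O.X, (1,0):-1/..X/O../O.X, (1,1):-1/..X/.O./O.X, (1,2):+1/..X/..O/O.X*, (2,1):-1/..X/.../OOX
[..X/..O/O.X] X move#2: (0,0):-1/X.X/..O/O.X*, (0,1):-1/.XX/..O/O.X, (1,0):-1/..X/X.O/O.X, (1,1):-1/..X/.XO/O.X, (2,1):-1/..X/..O/OXX
[X.X/..O/O.X] O move#3: (0,1):+1/XOX/..O/O.X*, (1,0):+1/X.X/O.O/O.X, (1,1):+1/X.X/.OO/O.X, (2,1):+1/X.X/..O/OOX
[XOX/..O/O.X] X move#4: (1,0):-1/XOX/X.O/O.X*, (1,1):-1/XOX/.XO/O.X, (2,1):-1/XOX/..O/OXX
[XOX/X.O/O.X] O move#5: (1,1):+1/XOX/XOO/O.X*, (2,1):+1/XOX/X.O/OOX
[XOX/XOO/O.X] end (terminal -1, X#6); searched ..X/.../O.X to 6

O's best at [..X/.../O.X]: (1,2)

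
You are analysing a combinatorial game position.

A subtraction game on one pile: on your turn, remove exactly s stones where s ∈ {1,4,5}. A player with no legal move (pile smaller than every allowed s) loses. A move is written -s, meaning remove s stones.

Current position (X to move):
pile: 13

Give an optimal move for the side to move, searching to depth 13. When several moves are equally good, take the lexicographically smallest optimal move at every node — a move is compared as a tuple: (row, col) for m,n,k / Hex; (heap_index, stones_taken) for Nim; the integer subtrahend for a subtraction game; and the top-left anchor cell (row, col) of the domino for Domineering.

X's best at [13]: -5

ply 1, X at 13 | -1=-1→12; -4=-1→9; -5=+1→8*
ply 2, O at 8 | -1=-1→7*; -4=-1→4; -5=-1→3
ply 3, X at 7 | -1=-1→6; -4=-1→3; -5=+1→2*
ply 4, O at 2 | -1=-1→1*
ply 5, X at 1 | -1=+1→0*
ply 6: 0 is terminal -1 (O); from 13 depth 13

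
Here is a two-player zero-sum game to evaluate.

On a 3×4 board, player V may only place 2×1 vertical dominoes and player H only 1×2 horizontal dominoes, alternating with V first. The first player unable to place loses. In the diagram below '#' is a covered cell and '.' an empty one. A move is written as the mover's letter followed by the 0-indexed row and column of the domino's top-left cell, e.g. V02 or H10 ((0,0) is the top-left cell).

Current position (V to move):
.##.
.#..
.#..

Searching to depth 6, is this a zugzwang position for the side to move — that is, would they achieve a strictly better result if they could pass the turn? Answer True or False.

zugzwang(.##./.#../.#.., V) = False

ply 1, V at .##./.#../.#.. | V00=-1→###./##../.#..; V03=+1→.###/.#.#/.#..*; V10=-1→.##./##../##..; V12=+1→.##./.##./.##.; V13=+1→.##./.#.#/.#.#
ply 2, H at .###/.#.#/.#.. | H22=-1→.###/.#.#/.###*
ply 3, V at .###/.#.#/.### | V00=+1→####/##.#/.###*; V10=+1→.###/##.#/####
ply 4: ####/##.#/.### is terminal -1 (H); from .##./.#../.#.. depth 6
pass branch (H moves first from the same position):
  | ply 1, H at .##./.#../.#.. | H12=+1→.##./.###/.#..*; H22=-1→.##./.#../.###
  | ply 2, V at .##./.###/.#.. | V00=-1→###./####/.#..*; V10=-1→.##./####/##..
  | ply 3, H at ###./####/.#.. | H22=+1→###./####/.###*
  | ply 4: ###./####/.### is terminal -1 (V); from .##./.#../.#.. depth 6
V moving scores +1; V passing scores -1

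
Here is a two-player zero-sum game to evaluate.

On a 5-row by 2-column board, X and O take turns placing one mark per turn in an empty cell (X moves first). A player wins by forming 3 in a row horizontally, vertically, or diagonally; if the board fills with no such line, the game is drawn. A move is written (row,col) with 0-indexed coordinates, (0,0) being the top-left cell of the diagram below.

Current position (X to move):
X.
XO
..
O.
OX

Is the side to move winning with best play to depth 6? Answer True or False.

p1 X@[X./XO/../O./OX]: (0,1)[XX/XO/../O./OX]-1 (2,0)[X./XO/X./O./OX]+1* (2,1)[X./XO/.X/O./OX]-1 (3,1)[X./XO/../OX/OX]-1
p2 O@[X./XO/X./O./OX] terminal -1; root [X./XO/../O./OX] d6

X winning at [X./XO/../O./OX]: True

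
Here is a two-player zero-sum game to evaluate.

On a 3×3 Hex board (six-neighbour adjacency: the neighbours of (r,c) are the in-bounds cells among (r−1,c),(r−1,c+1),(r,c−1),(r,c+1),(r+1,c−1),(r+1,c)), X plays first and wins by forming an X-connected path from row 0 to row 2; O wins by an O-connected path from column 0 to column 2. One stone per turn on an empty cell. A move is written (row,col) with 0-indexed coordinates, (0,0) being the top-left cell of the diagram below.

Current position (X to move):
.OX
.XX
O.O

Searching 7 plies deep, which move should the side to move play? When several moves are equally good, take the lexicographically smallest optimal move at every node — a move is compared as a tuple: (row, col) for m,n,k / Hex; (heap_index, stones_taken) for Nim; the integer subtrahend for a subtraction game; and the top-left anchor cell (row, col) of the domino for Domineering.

X's best at [.OX/.XX/O.O]: (2,1)

[.OX/.XX/O.O] X move#1: (0,0):-1/XOX/.XX/O.O, (1,0):-1/.OX/XXX/O.O, (2,1):+1/.OX/.XX/OXO*
[.OX/.XX/OXO] end (terminal -1, O#2); searched .OX/.XX/O.O to 7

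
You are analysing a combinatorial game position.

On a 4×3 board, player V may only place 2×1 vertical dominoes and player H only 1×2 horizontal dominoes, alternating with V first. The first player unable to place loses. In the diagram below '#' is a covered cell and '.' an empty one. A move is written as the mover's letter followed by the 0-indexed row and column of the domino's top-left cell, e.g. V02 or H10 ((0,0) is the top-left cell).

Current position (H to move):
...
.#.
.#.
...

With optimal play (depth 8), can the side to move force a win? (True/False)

H winning at [.../.#./.#./...]: False

p1 H@[.../.#./.#./...]: H00[##./.#./.#./...]-1* H01[.##/.#./.#./...]-1 H30[.../.#./.#./##.]-1 H31[.../.#./.#./.##]-1
p2 V@[##./.#./.#./...]: V02[###/.##/.#./...]+1* V10[##./##./##./...]+1 V12[##./.##/.##/...]+1 V20[##./.#./##./#..]+1 V22[##./.#./.##/..#]+1
p3 H@[###/.##/.#./...]: H30[###/.##/.#./##.]-1* H31[###/.##/.#./.##]-1
p4 V@[###/.##/.#./##.]: V10[###/###/##./##.]+1* V22[###/.##/.##/###]+1
p5 H@[###/###/##./##.] terminal -1; root [.../.#./.#./...] d8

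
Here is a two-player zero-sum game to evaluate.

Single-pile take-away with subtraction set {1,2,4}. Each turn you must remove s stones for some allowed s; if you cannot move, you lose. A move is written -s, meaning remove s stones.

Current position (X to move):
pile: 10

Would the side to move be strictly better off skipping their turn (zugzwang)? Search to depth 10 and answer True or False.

zugzwang(10, X) = False

p1 X@[10]: -1[9]+1* -2[8]-1 -4[6]+1
p2 O@[9]: -1[8]-1* -2[7]-1 -4[5]-1
p3 X@[8]: -1[7]-1 -2[6]+1* -4[4]-1
p4 O@[6]: -1[5]-1* -2[4]-1 -4[2]-1
p5 X@[5]: -1[4]-1 -2[3]+1* -4[1]-1
p6 O@[3]: -1[2]-1* -2[1]-1
p7 X@[2]: -1[1]-1 -2[0]+1*
p8 O@[0] terminal -1; root [10] d10
pass branch (O moves first from the same position):
  | p1 O@[10]: -1[9]+1* -2[8]-1 -4[6]+1
  | p2 X@[9]: -1[8]-1* -2[7]-1 -4[5]-1
  | p3 O@[8]: -1[7]-1 -2[6]+1* -4[4]-1
  | p4 X@[6]: -1[5]-1* -2[4]-1 -4[2]-1
  | p5 O@[5]: -1[4]-1 -2[3]+1* -4[1]-1
  | p6 X@[3]: -1[2]-1* -2[1]-1
  | p7 O@[2]: -1[1]-1 -2[0]+1*
  | p8 X@[0] terminal -1; root [10] d10
X moving scores +1; X passing scores -1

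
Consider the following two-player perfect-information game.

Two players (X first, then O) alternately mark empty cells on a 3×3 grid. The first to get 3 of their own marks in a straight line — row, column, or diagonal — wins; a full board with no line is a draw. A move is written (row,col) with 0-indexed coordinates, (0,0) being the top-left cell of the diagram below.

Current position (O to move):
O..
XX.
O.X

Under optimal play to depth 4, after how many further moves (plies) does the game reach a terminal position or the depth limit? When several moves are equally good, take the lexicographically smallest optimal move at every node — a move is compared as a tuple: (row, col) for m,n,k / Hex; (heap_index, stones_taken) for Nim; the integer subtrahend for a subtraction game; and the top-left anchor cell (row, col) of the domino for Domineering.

p1 O@[O../XX./O.X]: (0,1)[OO./XX./O.X]-1 (0,2)[O.O/XX./O.X]-1 (1,2)[O../XXO/O.X]+0* (2,1)[O../XX./OOX]-1
p2 X@[O../XXO/O.X]: (0,1)[OX./XXO/O.X]+0* (0,2)[O.X/XXO/O.X]+0 (2,1)[O../XXO/OXX]+0
p3 O@[OX./XXO/O.X]: (0,2)[OXO/XXO/O.X]-1 (2,1)[OX./XXO/OOX]+0*
p4 X@[OX./XXO/OOX]: (0,2)[OXX/XXO/OOX]+0*
p5 O@[OXX/XXO/OOX] terminal +0; root [O../XX./O.X] d4

PV length from [O../XX./O.X]: 4 plies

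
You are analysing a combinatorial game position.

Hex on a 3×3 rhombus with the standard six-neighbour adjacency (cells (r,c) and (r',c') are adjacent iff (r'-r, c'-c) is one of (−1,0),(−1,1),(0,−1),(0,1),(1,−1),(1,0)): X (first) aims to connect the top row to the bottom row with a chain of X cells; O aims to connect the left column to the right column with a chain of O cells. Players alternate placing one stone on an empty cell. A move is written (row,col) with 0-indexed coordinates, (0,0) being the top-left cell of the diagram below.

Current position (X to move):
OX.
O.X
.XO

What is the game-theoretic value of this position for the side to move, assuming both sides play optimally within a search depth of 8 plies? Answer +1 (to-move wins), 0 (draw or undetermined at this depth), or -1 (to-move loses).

value(OX./O.X/.XO, X) = +1

p1 X@[OX./O.X/.XO]: (0,2)[OXX/O.X/.XO]+1* (1,1)[OX./OXX/.XO]+1 (2,0)[OX./O.X/XXO]+1
p2 O@[OXX/O.X/.XO] terminal -1; root [OX./O.X/.XO] d8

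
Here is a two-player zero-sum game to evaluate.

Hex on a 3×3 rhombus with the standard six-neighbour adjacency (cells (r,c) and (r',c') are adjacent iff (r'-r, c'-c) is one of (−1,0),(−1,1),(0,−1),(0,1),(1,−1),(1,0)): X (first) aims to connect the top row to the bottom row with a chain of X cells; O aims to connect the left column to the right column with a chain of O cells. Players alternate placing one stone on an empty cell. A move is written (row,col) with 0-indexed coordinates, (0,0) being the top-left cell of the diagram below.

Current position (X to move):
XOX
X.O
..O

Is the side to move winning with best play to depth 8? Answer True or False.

X winning at [XOX/X.O/..O]: True

[XOX/X.O/..O] X move#1: (1,1):+1/XOX/XXO/..O*, (2,0):+1/XOX/X.O/X.O, (2,1):+1/XOX/X.O/.XO
[XOX/XXO/..O] O move#2: (2,0):-1/XOX/XXO/O.O*, (2,1):-1/XOX/XXO/.OO
[XOX/XXO/O.O] X move#3: (2,1):+1/XOX/XXO/OXO*
[XOX/XXO/OXO] end (terminal -1, O#4); searched XOX/X.O/..O to 8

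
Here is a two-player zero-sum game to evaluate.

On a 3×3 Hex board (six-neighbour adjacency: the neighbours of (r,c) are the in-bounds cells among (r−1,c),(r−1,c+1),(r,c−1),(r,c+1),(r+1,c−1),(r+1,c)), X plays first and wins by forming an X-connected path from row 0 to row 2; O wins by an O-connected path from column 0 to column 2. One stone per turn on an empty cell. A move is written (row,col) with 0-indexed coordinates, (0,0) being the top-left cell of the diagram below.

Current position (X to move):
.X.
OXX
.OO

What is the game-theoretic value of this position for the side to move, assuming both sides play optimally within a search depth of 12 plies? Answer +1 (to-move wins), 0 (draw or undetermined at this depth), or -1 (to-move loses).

[.X./OXX/.OO] X move#1: (0,0):-1/XX./OXX/.OO, (0,2):-1/.XX/OXX/.OO, (2,0):+1/.X./OXX/XOO*
[.X./OXX/XOO] end (terminal -1, O#2); searched .X./OXX/.OO to 12

value(.X./OXX/.OO, X) = +1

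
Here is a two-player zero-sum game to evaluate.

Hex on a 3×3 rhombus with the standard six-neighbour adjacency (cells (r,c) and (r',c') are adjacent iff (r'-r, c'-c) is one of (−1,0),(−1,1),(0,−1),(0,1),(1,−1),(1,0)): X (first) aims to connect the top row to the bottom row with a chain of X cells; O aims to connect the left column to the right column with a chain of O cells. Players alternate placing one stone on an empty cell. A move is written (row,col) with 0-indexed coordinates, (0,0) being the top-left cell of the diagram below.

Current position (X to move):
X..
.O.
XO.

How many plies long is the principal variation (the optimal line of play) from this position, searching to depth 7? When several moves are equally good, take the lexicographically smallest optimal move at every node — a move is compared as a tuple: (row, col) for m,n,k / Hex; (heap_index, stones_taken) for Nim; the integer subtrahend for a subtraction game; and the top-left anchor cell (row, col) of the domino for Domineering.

p1 X@[X../.O./XO.]: (0,1)[XX./.O./XO.]-1 (0,2)[X.X/.O./XO.]-1 (1,0)[X../XO./XO.]+1* (1,2)[X../.OX/XO.]-1 (2,2)[X../.O./XOX]-1
p2 O@[X../XO./XO.] terminal -1; root [X../.O./XO.] d7

PV length from [X../.O./XO.]: 1 ply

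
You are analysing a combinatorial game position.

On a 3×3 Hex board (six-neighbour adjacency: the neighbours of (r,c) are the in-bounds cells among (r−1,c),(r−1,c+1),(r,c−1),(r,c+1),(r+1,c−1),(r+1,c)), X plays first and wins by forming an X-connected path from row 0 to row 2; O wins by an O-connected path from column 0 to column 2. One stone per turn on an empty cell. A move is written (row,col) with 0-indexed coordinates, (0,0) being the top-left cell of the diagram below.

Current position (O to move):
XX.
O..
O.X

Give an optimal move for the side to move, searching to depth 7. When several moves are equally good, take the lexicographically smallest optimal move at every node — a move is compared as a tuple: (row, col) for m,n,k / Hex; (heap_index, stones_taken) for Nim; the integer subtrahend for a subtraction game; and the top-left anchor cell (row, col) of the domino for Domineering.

p1 O@[XX./O../O.X]: (0,2)[XXO/O../O.X]-1 (1,1)[XX./OO./O.X]+1* (1,2)[XX./O.O/O.X]+1 (2,1)[XX./O../OOX]-1
p2 X@[XX./OO./O.X]: (0,2)[XXX/OO./O.X]-1* (1,2)[XX./OOX/O.X]-1 (2,1)[XX./OO./OXX]-1
p3 O@[XXX/OO./O.X]: (1,2)[XXX/OOO/O.X]+1* (2,1)[XXX/OO./OOX]-1
p4 X@[XXX/OOO/O.X] terminal -1; root [XX./O../O.X] d7

O's best at [XX./O../O.X]: (1,1)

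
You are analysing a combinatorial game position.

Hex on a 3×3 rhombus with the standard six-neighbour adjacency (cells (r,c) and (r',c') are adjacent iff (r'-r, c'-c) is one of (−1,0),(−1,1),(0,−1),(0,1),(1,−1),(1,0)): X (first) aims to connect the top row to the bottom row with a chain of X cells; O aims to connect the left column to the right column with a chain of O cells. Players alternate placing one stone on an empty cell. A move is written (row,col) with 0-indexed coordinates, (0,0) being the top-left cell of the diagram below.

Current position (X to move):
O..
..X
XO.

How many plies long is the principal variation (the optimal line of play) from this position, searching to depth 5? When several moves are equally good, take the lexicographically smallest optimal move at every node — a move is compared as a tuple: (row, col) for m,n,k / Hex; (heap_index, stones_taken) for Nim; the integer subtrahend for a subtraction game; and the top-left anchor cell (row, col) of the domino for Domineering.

[O../..X/XO.] X move#1: (0,1):+1/OX./..X/XO.*, (0,2):+1/O.X/..X/XO., (1,0):+1/O../X.X/XO., (1,1):+1/O../.XX/XO., (2,2):+1/O../..X/XOX
[OX./..X/XO.] O move#2: (0,2):-1/OXO/..X/XO.*, (1,0):-1/OX./O.X/XO., (1,1):-1/OX./.OX/XO., (2,2):-1/OX./..X/XOO
[OXO/..X/XO.] X move#3: (1,0):+1/OXO/X.X/XO.*, (1,1):+1/OXO/.XX/XO., (2,2):+1/OXO/..X/XOX
[OXO/X.X/XO.] end (terminal -1, O#4); searched O../..X/XO. to 5

PV length from [O../..X/XO.]: 3 plies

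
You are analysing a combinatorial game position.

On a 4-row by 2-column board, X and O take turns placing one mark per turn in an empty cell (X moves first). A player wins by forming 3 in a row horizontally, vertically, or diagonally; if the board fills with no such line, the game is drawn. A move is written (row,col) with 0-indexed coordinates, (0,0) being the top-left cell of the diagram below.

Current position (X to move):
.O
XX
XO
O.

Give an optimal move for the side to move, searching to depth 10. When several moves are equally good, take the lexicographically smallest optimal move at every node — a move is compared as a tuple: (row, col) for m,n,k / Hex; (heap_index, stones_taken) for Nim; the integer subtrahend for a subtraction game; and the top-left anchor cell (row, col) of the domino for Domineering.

p1 X@[.O/XX/XO/O.]: (0,0)[XO/XX/XO/O.]+1* (3,1)[.O/XX/XO/OX]+0
p2 O@[XO/XX/XO/O.] terminal -1; root [.O/XX/XO/O.] d10

X's best at [.O/XX/XO/O.]: (0,0)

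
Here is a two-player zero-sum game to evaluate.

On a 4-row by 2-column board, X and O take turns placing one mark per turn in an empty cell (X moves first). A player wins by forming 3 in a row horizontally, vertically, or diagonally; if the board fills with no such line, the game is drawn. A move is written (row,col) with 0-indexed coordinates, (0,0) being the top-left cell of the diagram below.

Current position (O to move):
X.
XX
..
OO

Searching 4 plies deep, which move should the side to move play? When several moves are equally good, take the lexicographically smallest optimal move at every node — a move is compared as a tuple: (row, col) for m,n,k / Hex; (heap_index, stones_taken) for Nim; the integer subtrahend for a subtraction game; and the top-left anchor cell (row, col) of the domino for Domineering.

p1 O@[X./XX/../OO]: (0,1)[XO/XX/../OO]-1 (2,0)[X./XX/O./OO]+0* (2,1)[X./XX/.O/OO]-1
p2 X@[X./XX/O./OO]: (0,1)[XX/XX/O./OO]+0* (2,1)[X./XX/OX/OO]+0
p3 O@[XX/XX/O./OO]: (2,1)[XX/XX/OO/OO]+0*
p4 X@[XX/XX/OO/OO] terminal +0; root [X./XX/../OO] d4

O's best at [X./XX/../OO]: (2,0)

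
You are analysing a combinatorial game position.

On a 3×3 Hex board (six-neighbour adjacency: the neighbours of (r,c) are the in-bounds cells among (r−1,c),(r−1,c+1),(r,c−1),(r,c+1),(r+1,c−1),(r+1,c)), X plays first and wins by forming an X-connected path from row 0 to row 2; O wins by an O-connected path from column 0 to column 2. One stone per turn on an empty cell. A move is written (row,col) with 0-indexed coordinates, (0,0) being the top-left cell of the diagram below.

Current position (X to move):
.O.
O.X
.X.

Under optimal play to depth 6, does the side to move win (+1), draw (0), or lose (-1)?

p1 X@[.O./O.X/.X.]: (0,0)[XO./O.X/.X.]-1 (0,2)[.OX/O.X/.X.]+1* (1,1)[.O./OXX/.X.]-1 (2,0)[.O./O.X/XX.]-1 (2,2)[.O./O.X/.XX]-1
p2 O@[.OX/O.X/.X.] terminal -1; root [.O./O.X/.X.] d6

value(.O./O.X/.X., X) = +1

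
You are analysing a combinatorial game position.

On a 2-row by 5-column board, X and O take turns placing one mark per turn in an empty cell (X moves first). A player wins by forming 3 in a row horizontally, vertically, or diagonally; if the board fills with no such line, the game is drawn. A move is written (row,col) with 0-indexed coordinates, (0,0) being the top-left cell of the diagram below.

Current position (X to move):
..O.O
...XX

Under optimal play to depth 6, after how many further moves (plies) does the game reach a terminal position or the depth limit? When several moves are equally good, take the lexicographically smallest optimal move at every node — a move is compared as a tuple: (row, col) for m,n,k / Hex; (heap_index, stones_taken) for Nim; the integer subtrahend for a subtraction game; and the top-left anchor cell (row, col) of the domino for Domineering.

p1 X@[..O.O/...XX]: (0,0)[X.O.O/...XX]-1 (0,1)[.XO.O/...XX]-1 (0,3)[..OXO/...XX]+0 (1,0)[..O.O/X..XX]-1 (1,1)[..O.O/.X.XX]-1 (1,2)[..O.O/..XXX]+1*
p2 O@[..O.O/..XXX] terminal -1; root [..O.O/...XX] d6

PV length from [..O.O/...XX]: 1 ply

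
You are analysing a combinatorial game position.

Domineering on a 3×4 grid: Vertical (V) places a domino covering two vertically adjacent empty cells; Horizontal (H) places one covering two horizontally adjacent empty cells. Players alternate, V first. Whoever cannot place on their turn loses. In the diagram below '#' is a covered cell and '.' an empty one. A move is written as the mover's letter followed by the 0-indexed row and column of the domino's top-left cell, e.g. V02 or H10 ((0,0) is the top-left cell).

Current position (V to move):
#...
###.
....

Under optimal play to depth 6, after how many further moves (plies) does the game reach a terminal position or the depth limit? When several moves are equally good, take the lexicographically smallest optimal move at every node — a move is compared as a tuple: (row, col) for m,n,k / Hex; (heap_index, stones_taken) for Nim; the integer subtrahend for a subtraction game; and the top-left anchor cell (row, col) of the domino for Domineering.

PV length from [#.../###./....]: 2 plies

[#.../###./....] V move#1: V03:-1/#..#/####/....*, V13:-1/#.../####/...#
[#..#/####/....] H move#2: H01:+1/####/####/....*, H20:+1/#..#/####/##.., H21:+1/#..#/####/.##., H22:+1/#..#/####/..##
[####/####/....] end (terminal -1, V#3); searched #.../###./.... to 6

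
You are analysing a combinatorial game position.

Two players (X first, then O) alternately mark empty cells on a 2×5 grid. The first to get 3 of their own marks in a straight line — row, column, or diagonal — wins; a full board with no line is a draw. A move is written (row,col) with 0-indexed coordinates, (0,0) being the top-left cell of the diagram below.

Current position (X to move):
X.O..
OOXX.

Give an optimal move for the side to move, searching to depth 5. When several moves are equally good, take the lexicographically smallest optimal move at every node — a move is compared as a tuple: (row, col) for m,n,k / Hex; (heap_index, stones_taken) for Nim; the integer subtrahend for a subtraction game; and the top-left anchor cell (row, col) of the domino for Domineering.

X's best at [X.O../OOXX.]: (1,4)

[X.O../OOXX.] X move#1: (0,1):+0/XXO../OOXX., (0,3):+0/X.OX./OOXX., (0,4):+0/X.O.X/OOXX., (1,4):+1/X.O../OOXXX*
[X.O../OOXXX] end (terminal -1, O#2); searched X.O../OOXX. to 5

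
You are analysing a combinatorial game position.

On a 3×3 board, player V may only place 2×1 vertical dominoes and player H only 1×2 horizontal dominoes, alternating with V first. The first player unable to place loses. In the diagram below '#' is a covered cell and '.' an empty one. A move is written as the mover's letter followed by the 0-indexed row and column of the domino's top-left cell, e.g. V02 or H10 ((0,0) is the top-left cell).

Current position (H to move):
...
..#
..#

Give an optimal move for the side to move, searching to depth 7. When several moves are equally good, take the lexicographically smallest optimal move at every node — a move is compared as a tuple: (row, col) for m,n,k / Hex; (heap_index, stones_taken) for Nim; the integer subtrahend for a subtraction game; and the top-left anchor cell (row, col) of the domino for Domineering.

H's best at [.../..#/..#]: H10

p1 H@[.../..#/..#]: H00[##./..#/..#]-1 H01[.##/..#/..#]-1 H10[.../###/..#]+1* H20[.../..#/###]-1
p2 V@[.../###/..#] terminal -1; root [.../..#/..#] d7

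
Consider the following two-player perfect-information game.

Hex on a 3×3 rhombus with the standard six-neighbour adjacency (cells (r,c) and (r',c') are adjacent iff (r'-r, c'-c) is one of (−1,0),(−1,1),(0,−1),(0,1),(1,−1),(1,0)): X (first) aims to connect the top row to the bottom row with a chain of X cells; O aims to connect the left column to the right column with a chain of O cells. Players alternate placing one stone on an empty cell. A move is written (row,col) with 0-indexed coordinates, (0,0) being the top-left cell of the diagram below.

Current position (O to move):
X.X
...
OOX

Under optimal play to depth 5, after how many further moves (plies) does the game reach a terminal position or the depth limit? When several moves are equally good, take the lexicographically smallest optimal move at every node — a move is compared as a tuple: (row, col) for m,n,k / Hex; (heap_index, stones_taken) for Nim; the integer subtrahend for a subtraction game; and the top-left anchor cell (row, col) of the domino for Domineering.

ply 1, O at X.X/.../OOX | (0,1)=-1→XOX/.../OOX; (1,0)=-1→X.X/O../OOX; (1,1)=-1→X.X/.O./OOX; (1,2)=+1→X.X/..O/OOX*
ply 2: X.X/..O/OOX is terminal -1 (X); from X.X/.../OOX depth 5

PV length from [X.X/.../OOX]: 1 ply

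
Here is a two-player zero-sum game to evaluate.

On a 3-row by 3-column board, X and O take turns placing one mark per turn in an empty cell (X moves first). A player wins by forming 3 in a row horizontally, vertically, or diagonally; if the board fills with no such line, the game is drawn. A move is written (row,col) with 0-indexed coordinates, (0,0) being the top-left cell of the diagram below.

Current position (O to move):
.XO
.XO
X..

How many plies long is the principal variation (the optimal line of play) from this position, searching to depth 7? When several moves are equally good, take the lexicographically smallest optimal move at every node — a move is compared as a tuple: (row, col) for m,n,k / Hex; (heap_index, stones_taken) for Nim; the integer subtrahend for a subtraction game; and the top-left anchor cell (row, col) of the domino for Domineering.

ply 1, O at .XO/.XO/X.. | (0,0)=-1→OXO/.XO/X..; (1,0)=-1→.XO/OXO/X..; (2,1)=+0→.XO/.XO/XO.; (2,2)=+1→.XO/.XO/X.O*
ply 2: .XO/.XO/X.O is terminal -1 (X); from .XO/.XO/X.. depth 7

PV length from [.XO/.XO/X..]: 1 ply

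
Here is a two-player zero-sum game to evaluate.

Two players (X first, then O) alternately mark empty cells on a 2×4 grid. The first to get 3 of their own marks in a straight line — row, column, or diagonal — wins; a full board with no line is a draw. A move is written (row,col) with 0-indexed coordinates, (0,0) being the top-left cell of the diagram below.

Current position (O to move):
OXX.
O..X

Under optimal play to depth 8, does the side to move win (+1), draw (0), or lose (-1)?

p1 O@[OXX./O..X]: (0,3)[OXXO/O..X]+0* (1,1)[OXX./OO.X]-1 (1,2)[OXX./O.OX]-1
p2 X@[OXXO/O..X]: (1,1)[OXXO/OX.X]+0* (1,2)[OXXO/O.XX]+0
p3 O@[OXXO/OX.X]: (1,2)[OXXO/OXOX]+0*
p4 X@[OXXO/OXOX] terminal +0; root [OXX./O..X] d8

value(OXX./O..X, O) = 0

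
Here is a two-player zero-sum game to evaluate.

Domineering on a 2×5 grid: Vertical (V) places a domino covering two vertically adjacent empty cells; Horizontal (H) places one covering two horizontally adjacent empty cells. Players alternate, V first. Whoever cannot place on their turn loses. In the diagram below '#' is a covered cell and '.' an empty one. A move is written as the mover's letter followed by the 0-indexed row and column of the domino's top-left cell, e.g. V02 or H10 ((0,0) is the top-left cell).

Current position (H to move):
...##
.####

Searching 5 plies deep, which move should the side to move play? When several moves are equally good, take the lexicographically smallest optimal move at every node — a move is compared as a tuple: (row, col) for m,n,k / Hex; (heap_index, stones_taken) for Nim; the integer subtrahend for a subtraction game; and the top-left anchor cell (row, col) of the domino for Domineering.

p1 H@[...##/.####]: H00[##.##/.####]+1* H01[.####/.####]-1
p2 V@[##.##/.####] terminal -1; root [...##/.####] d5

H's best at [...##/.####]: H00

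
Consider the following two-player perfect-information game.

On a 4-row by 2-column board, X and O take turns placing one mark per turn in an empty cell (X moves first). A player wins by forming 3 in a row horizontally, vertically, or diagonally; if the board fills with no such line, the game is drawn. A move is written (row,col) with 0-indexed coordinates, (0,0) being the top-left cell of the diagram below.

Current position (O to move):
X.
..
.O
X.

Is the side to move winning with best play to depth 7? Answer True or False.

O winning at [X./../.O/X.]: True

p1 O@[X./../.O/X.]: (0,1)[XO/../.O/X.]+0 (1,0)[X./O./.O/X.]+0 (1,1)[X./.O/.O/X.]+1* (2,0)[X./../OO/X.]+0 (3,1)[X./../.O/XO]+0
p2 X@[X./.O/.O/X.]: (0,1)[XX/.O/.O/X.]-1* (1,0)[X./XO/.O/X.]-1 (2,0)[X./.O/XO/X.]-1 (3,1)[X./.O/.O/XX]-1
p3 O@[XX/.O/.O/X.]: (1,0)[XX/OO/.O/X.]+0 (2,0)[XX/.O/OO/X.]+0 (3,1)[XX/.O/.O/XO]+1*
p4 X@[XX/.O/.O/XO] terminal -1; root [X./../.O/X.] d7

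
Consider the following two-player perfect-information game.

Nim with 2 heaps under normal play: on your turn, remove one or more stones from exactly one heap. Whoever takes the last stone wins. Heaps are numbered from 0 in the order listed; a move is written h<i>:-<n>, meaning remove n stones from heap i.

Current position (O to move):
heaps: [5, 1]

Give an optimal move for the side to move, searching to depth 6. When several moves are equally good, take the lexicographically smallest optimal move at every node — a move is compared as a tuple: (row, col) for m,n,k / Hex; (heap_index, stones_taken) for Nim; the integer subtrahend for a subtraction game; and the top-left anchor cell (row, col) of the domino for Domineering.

O's best at [(5,1)]: h0:-4

ply 1, O at (5,1) | h0:-1=-1→(4,1); h0:-2=-1→(3,1); h0:-3=-1→(2,1); h0:-4=+1→(1,1)*; h0:-5=-1→(0,1); h1:-1=-1→(5,0)
ply 2, X at (1,1) | h0:-1=-1→(0,1)*; h1:-1=-1→(1,0)
ply 3, O at (0,1) | h1:-1=+1→(0,0)*
ply 4: (0,0) is terminal -1 (X); from (5,1) depth 6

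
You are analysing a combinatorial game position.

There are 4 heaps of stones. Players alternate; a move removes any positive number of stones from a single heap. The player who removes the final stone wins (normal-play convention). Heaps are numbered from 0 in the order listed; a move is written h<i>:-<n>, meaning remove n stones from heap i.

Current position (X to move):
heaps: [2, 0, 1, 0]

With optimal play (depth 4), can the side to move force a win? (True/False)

X winning at [(2,0,1,0)]: True

[(2,0,1,0)] X move#1: h0:-1:+1/(1,0,1,0)*, h0:-2:-1/(0,0,1,0), h2:-1:-1/(2,0,0,0)
[(1,0,1,0)] O move#2: h0:-1:-1/(0,0,1,0)*, h2:-1:-1/(1,0,0,0)
[(0,0,1,0)] X move#3: h2:-1:+1/(0,0,0,0)*
[(0,0,0,0)] end (terminal -1, O#4); searched (2,0,1,0) to 4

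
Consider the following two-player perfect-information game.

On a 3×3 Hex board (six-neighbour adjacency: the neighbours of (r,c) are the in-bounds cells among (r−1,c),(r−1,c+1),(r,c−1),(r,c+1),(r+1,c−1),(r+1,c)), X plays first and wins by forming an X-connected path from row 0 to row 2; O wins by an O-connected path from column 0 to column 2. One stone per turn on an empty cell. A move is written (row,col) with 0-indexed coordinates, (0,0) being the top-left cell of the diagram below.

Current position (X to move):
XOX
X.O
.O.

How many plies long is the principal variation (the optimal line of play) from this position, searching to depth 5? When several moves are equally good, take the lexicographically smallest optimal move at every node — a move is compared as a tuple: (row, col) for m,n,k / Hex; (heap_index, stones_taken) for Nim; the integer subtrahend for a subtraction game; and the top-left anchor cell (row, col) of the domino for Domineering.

[XOX/X.O/.O.] X move#1: (1,1):-1/XOX/XXO/.O., (2,0):+1/XOX/X.O/XO.*, (2,2):-1/XOX/X.O/.OX
[XOX/X.O/XO.] end (terminal -1, O#2); searched XOX/X.O/.O. to 5

PV length from [XOX/X.O/.O.]: 1 ply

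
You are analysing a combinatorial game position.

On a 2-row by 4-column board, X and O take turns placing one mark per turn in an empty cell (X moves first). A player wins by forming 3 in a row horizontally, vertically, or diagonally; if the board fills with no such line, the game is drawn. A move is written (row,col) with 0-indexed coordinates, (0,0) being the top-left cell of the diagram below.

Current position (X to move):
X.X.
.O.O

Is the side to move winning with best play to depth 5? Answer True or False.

p1 X@[X.X./.O.O]: (0,1)[XXX./.O.O]+1* (0,3)[X.XX/.O.O]-1 (1,0)[X.X./XO.O]-1 (1,2)[X.X./.OXO]+0
p2 O@[XXX./.O.O] terminal -1; root [X.X./.O.O] d5

X winning at [X.X./.O.O]: True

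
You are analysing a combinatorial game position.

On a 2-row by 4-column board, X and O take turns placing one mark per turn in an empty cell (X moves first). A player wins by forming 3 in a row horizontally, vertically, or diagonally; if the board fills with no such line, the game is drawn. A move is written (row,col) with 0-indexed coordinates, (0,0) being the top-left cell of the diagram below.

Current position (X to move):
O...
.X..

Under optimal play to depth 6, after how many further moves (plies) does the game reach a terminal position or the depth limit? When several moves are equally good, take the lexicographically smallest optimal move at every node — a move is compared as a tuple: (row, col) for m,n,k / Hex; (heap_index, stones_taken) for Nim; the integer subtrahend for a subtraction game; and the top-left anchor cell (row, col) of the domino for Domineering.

PV length from [O.../.X..]: 5 plies

[O.../.X..] X move#1: (0,1):+0/OX../.X.., (0,2):+0/O.X./.X.., (0,3):+0/O..X/.X.., (1,0):+0/O.../XX.., (1,2):+1/O.../.XX.*, (1,3):+0/O.../.X.X
[O.../.XX.] O move#2: (0,1):-1/OO../.XX.*, (0,2):-1/O.O./.XX., (0,3):-1/O..O/.XX., (1,0):-1/O.../OXX., (1,3):-1/O.../.XXO
[OO../.XX.] X move#3: (0,2):+1/OOX./.XX.*, (0,3):-1/OO.X/.XX., (1,0):+1/OO../XXX., (1,3):+1/OO../.XXX
[OOX./.XX.] O move#4: (0,3):-1/OOXO/.XX.*, (1,0):-1/OOX./OXX., (1,3):-1/OOX./.XXO
[OOXO/.XX.] X move#5: (1,0):+1/OOXO/XXX.*, (1,3):+1/OOXO/.XXX
[OOXO/XXX.] end (terminal -1, O#6); searched O.../.X.. to 6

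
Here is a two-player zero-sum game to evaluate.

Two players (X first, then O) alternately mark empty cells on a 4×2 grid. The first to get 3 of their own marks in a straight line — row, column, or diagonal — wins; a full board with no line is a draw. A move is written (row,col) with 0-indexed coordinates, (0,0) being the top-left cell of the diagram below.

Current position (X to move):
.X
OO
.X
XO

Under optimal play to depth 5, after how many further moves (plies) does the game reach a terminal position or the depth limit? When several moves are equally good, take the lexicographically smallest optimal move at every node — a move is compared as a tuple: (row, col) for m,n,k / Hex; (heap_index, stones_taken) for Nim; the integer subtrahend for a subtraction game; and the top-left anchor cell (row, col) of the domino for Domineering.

[.X/OO/.X/XO] X move#1: (0,0):+0/XX/OO/.X/XO*, (2,0):+0/.X/OO/XX/XO
[XX/OO/.X/XO] O move#2: (2,0):+0/XX/OO/OX/XO*
[XX/OO/OX/XO] end (terminal +0, X#3); searched .X/OO/.X/XO to 5

PV length from [.X/OO/.X/XO]: 2 plies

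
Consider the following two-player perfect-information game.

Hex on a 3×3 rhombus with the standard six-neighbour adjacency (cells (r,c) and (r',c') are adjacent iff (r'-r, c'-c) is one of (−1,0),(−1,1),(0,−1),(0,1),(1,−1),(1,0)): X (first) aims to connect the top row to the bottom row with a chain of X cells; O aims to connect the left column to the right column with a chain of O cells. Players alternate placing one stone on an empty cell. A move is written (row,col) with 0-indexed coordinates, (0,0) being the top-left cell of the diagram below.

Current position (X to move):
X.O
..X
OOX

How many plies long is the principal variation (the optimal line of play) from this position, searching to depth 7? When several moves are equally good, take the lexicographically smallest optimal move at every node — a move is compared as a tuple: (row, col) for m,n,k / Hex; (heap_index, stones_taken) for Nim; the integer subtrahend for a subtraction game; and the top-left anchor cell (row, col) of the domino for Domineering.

[X.O/..X/OOX] X move#1: (0,1):-1/XXO/..X/OOX, (1,0):-1/X.O/X.X/OOX, (1,1):+1/X.O/.XX/OOX*
[X.O/.XX/OOX] O move#2: (0,1):-1/XOO/.XX/OOX*, (1,0):-1/X.O/OXX/OOX
[XOO/.XX/OOX] X move#3: (1,0):+1/XOO/XXX/OOX*
[XOO/XXX/OOX] end (terminal -1, O#4); searched X.O/..X/OOX to 7

PV length from [X.O/..X/OOX]: 3 plies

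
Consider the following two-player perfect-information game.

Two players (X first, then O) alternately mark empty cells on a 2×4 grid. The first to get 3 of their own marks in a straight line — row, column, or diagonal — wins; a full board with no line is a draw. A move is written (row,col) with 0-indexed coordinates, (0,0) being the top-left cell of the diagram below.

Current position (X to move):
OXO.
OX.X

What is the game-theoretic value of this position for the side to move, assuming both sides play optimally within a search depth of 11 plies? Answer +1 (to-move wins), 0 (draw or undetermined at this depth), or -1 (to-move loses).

[OXO./OX.X] X move#1: (0,3):+0/OXOX/OX.X, (1,2):+1/OXO./OXXX*
[OXO./OXXX] end (terminal -1, O#2); searched OXO./OX.X to 11

value(OXO./OX.X, X) = +1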